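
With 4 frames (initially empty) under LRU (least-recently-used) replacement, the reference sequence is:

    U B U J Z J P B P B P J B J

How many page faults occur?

6

U → miss, frames [U]
B → miss, frames [U, B]
U → hit
J → miss, frames [B, U, J]
Z → miss, frames [B, U, J, Z]
J → hit
P → miss, evict B, frames [U, Z, J, P]
B → miss, evict U, frames [Z, J, P, B]
P → hit
B → hit
P → hit
J → hit
B → hit
J → hit
Page faults: 6.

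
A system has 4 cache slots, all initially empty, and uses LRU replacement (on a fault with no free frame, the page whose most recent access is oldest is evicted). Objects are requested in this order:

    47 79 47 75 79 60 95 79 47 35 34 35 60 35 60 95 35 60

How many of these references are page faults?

47: miss, frames (47)
79: miss, frames (47 79)
47: hit
75: miss, frames (79 47 75)
79: hit
60: miss, frames (47 75 79 60)
95: miss, evict 47, frames (75 79 60 95)
79: hit
47: miss, evict 75, frames (60 95 79 47)
35: miss, evict 60, frames (95 79 47 35)
34: miss, evict 95, frames (79 47 35 34)
35: hit
60: miss, evict 79, frames (47 34 35 60)
35: hit
60: hit
95: miss, evict 47, frames (34 35 60 95)
35: hit
60: hit
Page faults: 10.

10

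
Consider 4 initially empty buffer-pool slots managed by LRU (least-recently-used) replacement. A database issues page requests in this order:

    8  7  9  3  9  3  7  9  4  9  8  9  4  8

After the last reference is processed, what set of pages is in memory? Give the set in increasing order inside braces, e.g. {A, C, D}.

8 -> fault, frames (8)
7 -> fault, frames (8 7)
9 -> fault, frames (8 7 9)
3 -> fault, frames (8 7 9 3)
9 -> hit
3 -> hit
7 -> hit
9 -> hit
4 -> fault, evict 8, frames (3 7 9 4)
9 -> hit
8 -> fault, evict 3, frames (7 4 9 8)
9 -> hit
4 -> hit
8 -> hit

{4, 7, 8, 9}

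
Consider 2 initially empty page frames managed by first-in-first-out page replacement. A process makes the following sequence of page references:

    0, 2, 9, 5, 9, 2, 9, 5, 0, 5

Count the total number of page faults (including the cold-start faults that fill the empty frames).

0 -> fault, frames {0}
2 -> fault, frames {0,2}
9 -> fault, evict 0, frames {2,9}
5 -> fault, evict 2, frames {9,5}
9 -> hit
2 -> fault, evict 9, frames {5,2}
9 -> fault, evict 5, frames {2,9}
5 -> fault, evict 2, frames {9,5}
0 -> fault, evict 9, frames {5,0}
5 -> hit
Page faults: 8.

8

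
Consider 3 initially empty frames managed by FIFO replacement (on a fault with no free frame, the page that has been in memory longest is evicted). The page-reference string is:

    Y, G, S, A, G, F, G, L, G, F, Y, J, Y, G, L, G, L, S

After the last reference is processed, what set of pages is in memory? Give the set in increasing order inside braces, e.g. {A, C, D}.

{G, L, S}

Y → miss, frames [Y]
G → miss, frames [Y, G]
S → miss, frames [Y, G, S]
A → miss, evict Y, frames [G, S, A]
G → hit
F → miss, evict G, frames [S, A, F]
G → miss, evict S, frames [A, F, G]
L → miss, evict A, frames [F, G, L]
G → hit
F → hit
Y → miss, evict F, frames [G, L, Y]
J → miss, evict G, frames [L, Y, J]
Y → hit
G → miss, evict L, frames [Y, J, G]
L → miss, evict Y, frames [J, G, L]
G → hit
L → hit
S → miss, evict J, frames [G, L, S]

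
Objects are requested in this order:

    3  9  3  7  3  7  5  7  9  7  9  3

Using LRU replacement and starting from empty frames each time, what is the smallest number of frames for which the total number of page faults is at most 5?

f=1: 12 faults
f=2: 6 faults
f=3: 6 faults
f=4: 4 faults
Smallest f with faults ≤ 5 is 4.

4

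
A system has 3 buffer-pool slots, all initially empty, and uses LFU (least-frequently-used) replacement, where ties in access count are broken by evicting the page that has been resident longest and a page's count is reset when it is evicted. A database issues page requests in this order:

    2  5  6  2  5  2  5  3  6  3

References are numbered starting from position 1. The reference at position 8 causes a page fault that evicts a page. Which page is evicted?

pos 1: 2 -> miss, frames [2]
pos 2: 5 -> miss, frames [2, 5]
pos 3: 6 -> miss, frames [2, 5, 6]
pos 4: 2 -> hit
pos 5: 5 -> hit
pos 6: 2 -> hit
pos 7: 5 -> hit
pos 8: 3 -> miss, evict 6, frames [2, 5, 3]
At position 8, page 6 is evicted.

6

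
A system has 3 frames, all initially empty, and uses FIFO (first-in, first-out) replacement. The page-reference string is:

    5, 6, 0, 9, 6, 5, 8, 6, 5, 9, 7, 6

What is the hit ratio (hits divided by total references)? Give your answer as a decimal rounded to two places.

0.25

5 → fault, frames {5}
6 → fault, frames {5,6}
0 → fault, frames {5,6,0}
9 → fault, evict 5, frames {6,0,9}
6 → hit
5 → fault, evict 6, frames {0,9,5}
8 → fault, evict 0, frames {9,5,8}
6 → fault, evict 9, frames {5,8,6}
5 → hit
9 → fault, evict 5, frames {8,6,9}
7 → fault, evict 8, frames {6,9,7}
6 → hit
Hits: 3 of 12 references → 3/12 = 0.2500.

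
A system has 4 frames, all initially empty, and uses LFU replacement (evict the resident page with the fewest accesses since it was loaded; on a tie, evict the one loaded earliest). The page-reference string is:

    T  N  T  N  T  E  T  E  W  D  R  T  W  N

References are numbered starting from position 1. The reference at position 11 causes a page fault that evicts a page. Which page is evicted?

pos 1: T → miss, frames {T}
pos 2: N → miss, frames {T,N}
pos 3: T → hit
pos 4: N → hit
pos 5: T → hit
pos 6: E → miss, frames {T,N,E}
pos 7: T → hit
pos 8: E → hit
pos 9: W → miss, frames {T,N,E,W}
pos 10: D → miss, evict W, frames {T,N,E,D}
pos 11: R → miss, evict D, frames {T,N,E,R}
At position 11, page D is evicted.

D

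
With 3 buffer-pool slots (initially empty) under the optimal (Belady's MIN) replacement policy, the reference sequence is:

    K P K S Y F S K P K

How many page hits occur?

K -> fault, frames {K}
P -> fault, frames {K,P}
K -> hit
S -> fault, frames {K,P,S}
Y -> fault, evict P, frames {K,S,Y}
F -> fault, evict Y, frames {K,S,F}
S -> hit
K -> hit
P -> fault, evict F, frames {K,S,P}
K -> hit
Hits: 4.

4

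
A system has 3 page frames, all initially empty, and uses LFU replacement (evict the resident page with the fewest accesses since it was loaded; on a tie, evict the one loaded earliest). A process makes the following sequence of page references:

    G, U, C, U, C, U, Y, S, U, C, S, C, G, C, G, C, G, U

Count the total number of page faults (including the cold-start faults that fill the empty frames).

6

G: miss, frames [G]
U: miss, frames [G, U]
C: miss, frames [G, U, C]
U: hit
C: hit
U: hit
Y: miss, evict G, frames [U, C, Y]
S: miss, evict Y, frames [U, C, S]
U: hit
C: hit
S: hit
C: hit
G: miss, evict S, frames [U, C, G]
C: hit
G: hit
C: hit
G: hit
U: hit
Page faults: 6.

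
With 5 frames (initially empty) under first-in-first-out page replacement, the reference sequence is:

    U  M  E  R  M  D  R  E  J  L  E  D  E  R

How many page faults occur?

U -> fault, frames {U}
M -> fault, frames {U,M}
E -> fault, frames {U,M,E}
R -> fault, frames {U,M,E,R}
M -> hit
D -> fault, frames {U,M,E,R,D}
R -> hit
E -> hit
J -> fault, evict U, frames {M,E,R,D,J}
L -> fault, evict M, frames {E,R,D,J,L}
E -> hit
D -> hit
E -> hit
R -> hit
Page faults: 7.

7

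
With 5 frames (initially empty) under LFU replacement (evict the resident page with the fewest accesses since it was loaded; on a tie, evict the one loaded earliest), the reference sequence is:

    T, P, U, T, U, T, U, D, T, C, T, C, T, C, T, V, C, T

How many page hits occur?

T → miss, frames {T}
P → miss, frames {T,P}
U → miss, frames {T,P,U}
T → hit
U → hit
T → hit
U → hit
D → miss, frames {T,P,U,D}
T → hit
C → miss, frames {T,P,U,D,C}
T → hit
C → hit
T → hit
C → hit
T → hit
V → miss, evict P, frames {T,U,D,C,V}
C → hit
T → hit
Hits: 12.

12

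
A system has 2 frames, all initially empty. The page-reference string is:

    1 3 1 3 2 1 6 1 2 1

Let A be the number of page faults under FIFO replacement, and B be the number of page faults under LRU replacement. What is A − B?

Under FIFO: F F . . F F F . F F → 7 faults.
Under LRU: F F . . F F F . F . → 6 faults.
A − B = 7 − 6 = 1.

1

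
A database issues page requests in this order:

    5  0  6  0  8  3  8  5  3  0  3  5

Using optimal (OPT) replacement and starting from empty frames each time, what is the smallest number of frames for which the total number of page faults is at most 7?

f=1: 12 faults
f=2: 8 faults
f=3: 6 faults
f=4: 5 faults
f=5: 5 faults
Smallest f with faults ≤ 7 is 3.

3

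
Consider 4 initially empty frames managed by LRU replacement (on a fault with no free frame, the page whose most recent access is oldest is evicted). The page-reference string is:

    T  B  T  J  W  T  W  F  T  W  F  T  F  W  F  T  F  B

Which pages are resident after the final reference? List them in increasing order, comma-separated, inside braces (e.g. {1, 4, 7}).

T -> fault, frames [T]
B -> fault, frames [T, B]
T -> hit
J -> fault, frames [B, T, J]
W -> fault, frames [B, T, J, W]
T -> hit
W -> hit
F -> fault, evict B, frames [J, T, W, F]
T -> hit
W -> hit
F -> hit
T -> hit
F -> hit
W -> hit
F -> hit
T -> hit
F -> hit
B -> fault, evict J, frames [W, T, F, B]

{B, F, T, W}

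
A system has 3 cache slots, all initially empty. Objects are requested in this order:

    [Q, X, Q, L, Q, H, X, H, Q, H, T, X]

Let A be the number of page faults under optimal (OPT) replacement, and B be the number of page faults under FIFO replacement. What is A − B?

Under OPT: F F . F . F . . . . F . → 5 faults.
Under FIFO: F F . F . F . . F . F F → 7 faults.
A − B = 5 − 7 = -2.

-2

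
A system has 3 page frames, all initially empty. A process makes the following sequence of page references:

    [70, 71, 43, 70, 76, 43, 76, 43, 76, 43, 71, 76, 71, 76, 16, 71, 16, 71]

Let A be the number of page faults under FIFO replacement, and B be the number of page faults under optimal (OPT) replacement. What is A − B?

1

Under FIFO: F F F . F . . . . . . . . . F F . . → 6 faults.
Under OPT: F F F . F . . . . . . . . . F . . . → 5 faults.
A − B = 6 − 5 = 1.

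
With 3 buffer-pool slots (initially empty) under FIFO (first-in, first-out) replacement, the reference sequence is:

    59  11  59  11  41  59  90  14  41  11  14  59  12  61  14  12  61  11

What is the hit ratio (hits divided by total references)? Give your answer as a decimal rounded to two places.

59: fault, frames [59]
11: fault, frames [59, 11]
59: hit
11: hit
41: fault, frames [59, 11, 41]
59: hit
90: fault, evict 59, frames [11, 41, 90]
14: fault, evict 11, frames [41, 90, 14]
41: hit
11: fault, evict 41, frames [90, 14, 11]
14: hit
59: fault, evict 90, frames [14, 11, 59]
12: fault, evict 14, frames [11, 59, 12]
61: fault, evict 11, frames [59, 12, 61]
14: fault, evict 59, frames [12, 61, 14]
12: hit
61: hit
11: fault, evict 12, frames [61, 14, 11]
Hits: 7 of 18 references → 7/18 = 0.3889.

0.39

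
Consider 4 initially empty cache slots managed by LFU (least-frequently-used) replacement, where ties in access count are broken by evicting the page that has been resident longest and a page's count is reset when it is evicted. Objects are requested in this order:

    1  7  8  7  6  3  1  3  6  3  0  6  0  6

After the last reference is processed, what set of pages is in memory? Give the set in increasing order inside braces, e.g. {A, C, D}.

1 -> fault, frames (1)
7 -> fault, frames (1 7)
8 -> fault, frames (1 7 8)
7 -> hit
6 -> fault, frames (1 7 8 6)
3 -> fault, evict 1, frames (7 8 6 3)
1 -> fault, evict 8, frames (7 6 3 1)
3 -> hit
6 -> hit
3 -> hit
0 -> fault, evict 1, frames (7 6 3 0)
6 -> hit
0 -> hit
6 -> hit

{0, 3, 6, 7}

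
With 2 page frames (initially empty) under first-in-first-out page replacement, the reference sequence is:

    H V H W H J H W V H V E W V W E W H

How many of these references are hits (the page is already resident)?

H: miss, frames {H}
V: miss, frames {H,V}
H: hit
W: miss, evict H, frames {V,W}
H: miss, evict V, frames {W,H}
J: miss, evict W, frames {H,J}
H: hit
W: miss, evict H, frames {J,W}
V: miss, evict J, frames {W,V}
H: miss, evict W, frames {V,H}
V: hit
E: miss, evict V, frames {H,E}
W: miss, evict H, frames {E,W}
V: miss, evict E, frames {W,V}
W: hit
E: miss, evict W, frames {V,E}
W: miss, evict V, frames {E,W}
H: miss, evict E, frames {W,H}
Hits: 4.

4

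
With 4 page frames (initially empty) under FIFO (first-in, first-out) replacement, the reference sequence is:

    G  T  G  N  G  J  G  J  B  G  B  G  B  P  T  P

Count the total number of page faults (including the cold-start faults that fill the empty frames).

G → miss, frames {G}
T → miss, frames {G,T}
G → hit
N → miss, frames {G,T,N}
G → hit
J → miss, frames {G,T,N,J}
G → hit
J → hit
B → miss, evict G, frames {T,N,J,B}
G → miss, evict T, frames {N,J,B,G}
B → hit
G → hit
B → hit
P → miss, evict N, frames {J,B,G,P}
T → miss, evict J, frames {B,G,P,T}
P → hit
Page faults: 8.

8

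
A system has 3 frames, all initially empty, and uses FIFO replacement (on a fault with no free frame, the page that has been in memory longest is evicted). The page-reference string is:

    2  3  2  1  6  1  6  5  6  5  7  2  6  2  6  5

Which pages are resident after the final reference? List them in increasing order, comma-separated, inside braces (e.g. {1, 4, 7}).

{2, 5, 6}

2: fault, frames [2]
3: fault, frames [2, 3]
2: hit
1: fault, frames [2, 3, 1]
6: fault, evict 2, frames [3, 1, 6]
1: hit
6: hit
5: fault, evict 3, frames [1, 6, 5]
6: hit
5: hit
7: fault, evict 1, frames [6, 5, 7]
2: fault, evict 6, frames [5, 7, 2]
6: fault, evict 5, frames [7, 2, 6]
2: hit
6: hit
5: fault, evict 7, frames [2, 6, 5]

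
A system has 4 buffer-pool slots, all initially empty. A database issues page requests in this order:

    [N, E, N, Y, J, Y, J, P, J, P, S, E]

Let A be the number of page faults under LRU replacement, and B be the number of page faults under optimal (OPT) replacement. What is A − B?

Under LRU: F F . F F . . F . . F F → 7 faults.
Under OPT: F F . F F . . F . . F . → 6 faults.
A − B = 7 − 6 = 1.

1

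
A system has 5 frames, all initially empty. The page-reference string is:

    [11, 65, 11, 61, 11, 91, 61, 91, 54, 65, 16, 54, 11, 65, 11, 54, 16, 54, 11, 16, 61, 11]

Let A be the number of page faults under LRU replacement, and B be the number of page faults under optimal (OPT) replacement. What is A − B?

2

Under LRU: F F . F . F . . F . F . F . . . . . . . F . → 8 faults.
Under OPT: F F . F . F . . F . F . . . . . . . . . . . → 6 faults.
A − B = 8 − 6 = 2.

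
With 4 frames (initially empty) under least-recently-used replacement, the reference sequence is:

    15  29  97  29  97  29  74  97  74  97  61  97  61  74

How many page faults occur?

5

15 → fault, frames [15]
29 → fault, frames [15, 29]
97 → fault, frames [15, 29, 97]
29 → hit
97 → hit
29 → hit
74 → fault, frames [15, 97, 29, 74]
97 → hit
74 → hit
97 → hit
61 → fault, evict 15, frames [29, 74, 97, 61]
97 → hit
61 → hit
74 → hit
Page faults: 5.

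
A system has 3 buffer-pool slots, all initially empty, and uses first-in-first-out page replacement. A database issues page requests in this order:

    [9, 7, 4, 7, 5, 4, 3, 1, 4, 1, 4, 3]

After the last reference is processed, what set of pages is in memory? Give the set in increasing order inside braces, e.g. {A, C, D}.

{1, 3, 4}

9 -> fault, frames {9}
7 -> fault, frames {9,7}
4 -> fault, frames {9,7,4}
7 -> hit
5 -> fault, evict 9, frames {7,4,5}
4 -> hit
3 -> fault, evict 7, frames {4,5,3}
1 -> fault, evict 4, frames {5,3,1}
4 -> fault, evict 5, frames {3,1,4}
1 -> hit
4 -> hit
3 -> hit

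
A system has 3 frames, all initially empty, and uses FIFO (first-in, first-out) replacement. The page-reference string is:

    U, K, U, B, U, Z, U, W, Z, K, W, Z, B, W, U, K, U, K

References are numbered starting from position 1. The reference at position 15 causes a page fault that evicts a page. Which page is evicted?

pos 1: U → fault, frames (U)
pos 2: K → fault, frames (U K)
pos 3: U → hit
pos 4: B → fault, frames (U K B)
pos 5: U → hit
pos 6: Z → fault, evict U, frames (K B Z)
pos 7: U → fault, evict K, frames (B Z U)
pos 8: W → fault, evict B, frames (Z U W)
pos 9: Z → hit
pos 10: K → fault, evict Z, frames (U W K)
pos 11: W → hit
pos 12: Z → fault, evict U, frames (W K Z)
pos 13: B → fault, evict W, frames (K Z B)
pos 14: W → fault, evict K, frames (Z B W)
pos 15: U → fault, evict Z, frames (B W U)
At position 15, page Z is evicted.

Z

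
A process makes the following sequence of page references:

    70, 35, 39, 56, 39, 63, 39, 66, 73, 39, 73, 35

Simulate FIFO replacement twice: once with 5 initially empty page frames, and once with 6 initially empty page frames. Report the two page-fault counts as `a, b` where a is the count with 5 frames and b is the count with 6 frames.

5 frames: F F F F . F . F F . . F → 8 faults.
6 frames: F F F F . F . F F . . . → 7 faults.
7 < 8: adding a frame reduced faults, as is typical.

8, 7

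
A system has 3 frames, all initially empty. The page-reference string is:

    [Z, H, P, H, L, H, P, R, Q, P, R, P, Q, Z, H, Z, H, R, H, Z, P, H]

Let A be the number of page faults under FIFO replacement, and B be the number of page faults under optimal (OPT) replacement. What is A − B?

2

Under FIFO: F F F . F . . F F F . . . F F . . F . . F . → 11 faults.
Under OPT: F F F . F . . F F . . . . F F . . . . . F . → 9 faults.
A − B = 11 − 9 = 2.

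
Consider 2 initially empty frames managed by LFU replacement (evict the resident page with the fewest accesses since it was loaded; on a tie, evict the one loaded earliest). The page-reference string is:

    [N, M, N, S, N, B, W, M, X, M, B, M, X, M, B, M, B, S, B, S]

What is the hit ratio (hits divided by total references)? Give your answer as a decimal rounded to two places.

0.10

N -> fault, frames (N)
M -> fault, frames (N M)
N -> hit
S -> fault, evict M, frames (N S)
N -> hit
B -> fault, evict S, frames (N B)
W -> fault, evict B, frames (N W)
M -> fault, evict W, frames (N M)
X -> fault, evict M, frames (N X)
M -> fault, evict X, frames (N M)
B -> fault, evict M, frames (N B)
M -> fault, evict B, frames (N M)
X -> fault, evict M, frames (N X)
M -> fault, evict X, frames (N M)
B -> fault, evict M, frames (N B)
M -> fault, evict B, frames (N M)
B -> fault, evict M, frames (N B)
S -> fault, evict B, frames (N S)
B -> fault, evict S, frames (N B)
S -> fault, evict B, frames (N S)
Hits: 2 of 20 references → 2/20 = 0.1000.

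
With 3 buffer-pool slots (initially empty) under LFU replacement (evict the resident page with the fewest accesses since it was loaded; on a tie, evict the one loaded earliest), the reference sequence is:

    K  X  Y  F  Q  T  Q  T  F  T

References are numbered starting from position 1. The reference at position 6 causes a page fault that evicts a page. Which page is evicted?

pos 1: K → fault, frames [K]
pos 2: X → fault, frames [K, X]
pos 3: Y → fault, frames [K, X, Y]
pos 4: F → fault, evict K, frames [X, Y, F]
pos 5: Q → fault, evict X, frames [Y, F, Q]
pos 6: T → fault, evict Y, frames [F, Q, T]
At position 6, page Y is evicted.

Y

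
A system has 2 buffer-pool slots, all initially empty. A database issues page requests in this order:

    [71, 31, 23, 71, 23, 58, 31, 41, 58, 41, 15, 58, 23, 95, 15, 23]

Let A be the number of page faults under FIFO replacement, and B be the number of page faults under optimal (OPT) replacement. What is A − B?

Under FIFO: F F F F . F F F F . F . F F F F → 13 faults.
Under OPT: F F F . . F F F . . F . F F . F → 10 faults.
A − B = 13 − 10 = 3.

3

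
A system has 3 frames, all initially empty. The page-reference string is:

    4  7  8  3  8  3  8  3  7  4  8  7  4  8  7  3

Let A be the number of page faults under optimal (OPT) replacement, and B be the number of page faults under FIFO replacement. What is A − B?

-2

Under OPT: F F F F . . . . . F . . . . . F → 6 faults.
Under FIFO: F F F F . . . . . F . F . F . F → 8 faults.
A − B = 6 − 8 = -2.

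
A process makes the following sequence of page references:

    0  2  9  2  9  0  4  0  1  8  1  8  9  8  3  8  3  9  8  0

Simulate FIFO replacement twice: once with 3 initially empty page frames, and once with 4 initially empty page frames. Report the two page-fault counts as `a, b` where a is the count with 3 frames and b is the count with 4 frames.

10, 9

3 frames: F F F . . . F F F F . . F . F . . . . F → 10 faults.
4 frames: F F F . . . F . F F . . . . F . . F . F → 9 faults.
9 < 10: adding a frame reduced faults, as is typical.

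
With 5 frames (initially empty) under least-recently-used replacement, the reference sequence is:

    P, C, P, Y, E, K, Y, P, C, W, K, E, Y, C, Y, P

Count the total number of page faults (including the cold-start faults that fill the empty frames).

9

P: fault, frames {P}
C: fault, frames {P,C}
P: hit
Y: fault, frames {C,P,Y}
E: fault, frames {C,P,Y,E}
K: fault, frames {C,P,Y,E,K}
Y: hit
P: hit
C: hit
W: fault, evict E, frames {K,Y,P,C,W}
K: hit
E: fault, evict Y, frames {P,C,W,K,E}
Y: fault, evict P, frames {C,W,K,E,Y}
C: hit
Y: hit
P: fault, evict W, frames {K,E,C,Y,P}
Page faults: 9.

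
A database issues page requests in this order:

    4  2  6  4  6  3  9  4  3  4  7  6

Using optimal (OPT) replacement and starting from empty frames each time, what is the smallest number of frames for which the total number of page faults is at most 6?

4

f=1: 12 faults
f=2: 8 faults
f=3: 7 faults
f=4: 6 faults
f=5: 6 faults
f=6: 6 faults
Smallest f with faults ≤ 6 is 4.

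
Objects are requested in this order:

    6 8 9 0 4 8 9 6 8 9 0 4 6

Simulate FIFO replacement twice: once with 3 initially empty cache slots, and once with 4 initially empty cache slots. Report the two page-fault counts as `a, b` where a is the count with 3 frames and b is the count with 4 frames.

10, 11

3 frames: F F F F F F F F . . F F . → 10 faults.
4 frames: F F F F F . . F F F F F F → 11 faults.
11 > 10: adding a frame increased faults — Belady's anomaly.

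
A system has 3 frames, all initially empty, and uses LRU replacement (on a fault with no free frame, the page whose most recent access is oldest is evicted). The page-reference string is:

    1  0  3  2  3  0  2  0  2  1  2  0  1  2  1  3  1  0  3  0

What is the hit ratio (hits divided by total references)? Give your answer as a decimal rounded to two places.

1: miss, frames [1]
0: miss, frames [1, 0]
3: miss, frames [1, 0, 3]
2: miss, evict 1, frames [0, 3, 2]
3: hit
0: hit
2: hit
0: hit
2: hit
1: miss, evict 3, frames [0, 2, 1]
2: hit
0: hit
1: hit
2: hit
1: hit
3: miss, evict 0, frames [2, 1, 3]
1: hit
0: miss, evict 2, frames [3, 1, 0]
3: hit
0: hit
Hits: 13 of 20 references → 13/20 = 0.6500.

0.65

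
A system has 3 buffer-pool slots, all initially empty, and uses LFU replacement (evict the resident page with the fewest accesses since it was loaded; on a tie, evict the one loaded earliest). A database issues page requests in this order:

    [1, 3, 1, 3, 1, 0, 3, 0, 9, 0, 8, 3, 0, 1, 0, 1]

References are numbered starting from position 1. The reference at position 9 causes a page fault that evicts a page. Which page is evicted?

pos 1: 1 → miss, frames [1]
pos 2: 3 → miss, frames [1, 3]
pos 3: 1 → hit
pos 4: 3 → hit
pos 5: 1 → hit
pos 6: 0 → miss, frames [1, 3, 0]
pos 7: 3 → hit
pos 8: 0 → hit
pos 9: 9 → miss, evict 0, frames [1, 3, 9]
At position 9, page 0 is evicted.

0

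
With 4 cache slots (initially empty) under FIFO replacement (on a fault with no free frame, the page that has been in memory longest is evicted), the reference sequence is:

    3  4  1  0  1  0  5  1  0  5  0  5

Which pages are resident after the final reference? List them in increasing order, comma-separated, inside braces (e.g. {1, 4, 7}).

{0, 1, 4, 5}

3 → fault, frames [3]
4 → fault, frames [3, 4]
1 → fault, frames [3, 4, 1]
0 → fault, frames [3, 4, 1, 0]
1 → hit
0 → hit
5 → fault, evict 3, frames [4, 1, 0, 5]
1 → hit
0 → hit
5 → hit
0 → hit
5 → hit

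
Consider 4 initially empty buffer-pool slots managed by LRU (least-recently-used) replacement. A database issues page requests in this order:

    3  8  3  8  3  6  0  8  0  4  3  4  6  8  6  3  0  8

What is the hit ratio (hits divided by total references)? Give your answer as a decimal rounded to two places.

0.50

3: fault, frames (3)
8: fault, frames (3 8)
3: hit
8: hit
3: hit
6: fault, frames (8 3 6)
0: fault, frames (8 3 6 0)
8: hit
0: hit
4: fault, evict 3, frames (6 8 0 4)
3: fault, evict 6, frames (8 0 4 3)
4: hit
6: fault, evict 8, frames (0 3 4 6)
8: fault, evict 0, frames (3 4 6 8)
6: hit
3: hit
0: fault, evict 4, frames (8 6 3 0)
8: hit
Hits: 9 of 18 references → 9/18 = 0.5000.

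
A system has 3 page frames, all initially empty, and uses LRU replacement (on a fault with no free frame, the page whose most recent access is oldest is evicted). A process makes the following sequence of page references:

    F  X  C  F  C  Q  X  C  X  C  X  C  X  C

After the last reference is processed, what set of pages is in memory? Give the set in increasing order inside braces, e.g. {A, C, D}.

{C, Q, X}

F: miss, frames (F)
X: miss, frames (F X)
C: miss, frames (F X C)
F: hit
C: hit
Q: miss, evict X, frames (F C Q)
X: miss, evict F, frames (C Q X)
C: hit
X: hit
C: hit
X: hit
C: hit
X: hit
C: hit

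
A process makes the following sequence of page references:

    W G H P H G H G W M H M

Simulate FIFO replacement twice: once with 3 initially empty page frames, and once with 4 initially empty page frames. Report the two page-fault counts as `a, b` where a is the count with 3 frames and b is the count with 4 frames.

3 frames: F F F F . . . . F F F . → 7 faults.
4 frames: F F F F . . . . . F . . → 5 faults.
5 < 7: adding a frame reduced faults, as is typical.

7, 5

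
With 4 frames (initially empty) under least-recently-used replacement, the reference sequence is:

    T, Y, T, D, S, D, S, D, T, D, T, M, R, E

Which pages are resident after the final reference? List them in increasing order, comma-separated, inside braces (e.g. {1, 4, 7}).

T -> miss, frames (T)
Y -> miss, frames (T Y)
T -> hit
D -> miss, frames (Y T D)
S -> miss, frames (Y T D S)
D -> hit
S -> hit
D -> hit
T -> hit
D -> hit
T -> hit
M -> miss, evict Y, frames (S D T M)
R -> miss, evict S, frames (D T M R)
E -> miss, evict D, frames (T M R E)

{E, M, R, T}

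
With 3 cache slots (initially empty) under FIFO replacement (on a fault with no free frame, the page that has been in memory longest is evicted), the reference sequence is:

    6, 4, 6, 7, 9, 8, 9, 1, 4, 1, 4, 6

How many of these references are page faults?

8

6 -> miss, frames [6]
4 -> miss, frames [6, 4]
6 -> hit
7 -> miss, frames [6, 4, 7]
9 -> miss, evict 6, frames [4, 7, 9]
8 -> miss, evict 4, frames [7, 9, 8]
9 -> hit
1 -> miss, evict 7, frames [9, 8, 1]
4 -> miss, evict 9, frames [8, 1, 4]
1 -> hit
4 -> hit
6 -> miss, evict 8, frames [1, 4, 6]
Page faults: 8.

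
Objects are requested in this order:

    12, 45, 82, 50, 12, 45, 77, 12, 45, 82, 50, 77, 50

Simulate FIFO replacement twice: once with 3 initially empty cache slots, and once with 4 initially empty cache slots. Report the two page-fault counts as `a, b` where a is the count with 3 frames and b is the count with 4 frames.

9, 10

3 frames: F F F F F F F . . F F . . → 9 faults.
4 frames: F F F F . . F F F F F F . → 10 faults.
10 > 9: adding a frame increased faults — Belady's anomaly.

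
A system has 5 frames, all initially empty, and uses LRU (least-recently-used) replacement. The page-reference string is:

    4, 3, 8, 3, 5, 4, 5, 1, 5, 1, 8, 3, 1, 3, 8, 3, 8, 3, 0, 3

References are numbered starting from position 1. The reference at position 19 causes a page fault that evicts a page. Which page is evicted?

4

pos 1: 4 -> fault, frames {4}
pos 2: 3 -> fault, frames {4,3}
pos 3: 8 -> fault, frames {4,3,8}
pos 4: 3 -> hit
pos 5: 5 -> fault, frames {4,8,3,5}
pos 6: 4 -> hit
pos 7: 5 -> hit
pos 8: 1 -> fault, frames {8,3,4,5,1}
pos 9: 5 -> hit
pos 10: 1 -> hit
pos 11: 8 -> hit
pos 12: 3 -> hit
pos 13: 1 -> hit
pos 14: 3 -> hit
pos 15: 8 -> hit
pos 16: 3 -> hit
pos 17: 8 -> hit
pos 18: 3 -> hit
pos 19: 0 -> fault, evict 4, frames {5,1,8,3,0}
At position 19, page 4 is evicted.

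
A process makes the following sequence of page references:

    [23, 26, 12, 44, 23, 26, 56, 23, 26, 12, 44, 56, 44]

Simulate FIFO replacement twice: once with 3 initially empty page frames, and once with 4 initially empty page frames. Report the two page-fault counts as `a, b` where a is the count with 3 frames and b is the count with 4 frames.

9, 10

3 frames: F F F F F F F . . F F . . → 9 faults.
4 frames: F F F F . . F F F F F F . → 10 faults.
10 > 9: adding a frame increased faults — Belady's anomaly.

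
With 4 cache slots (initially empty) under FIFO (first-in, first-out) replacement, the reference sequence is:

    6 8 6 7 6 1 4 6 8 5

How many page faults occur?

6 -> fault, frames [6]
8 -> fault, frames [6, 8]
6 -> hit
7 -> fault, frames [6, 8, 7]
6 -> hit
1 -> fault, frames [6, 8, 7, 1]
4 -> fault, evict 6, frames [8, 7, 1, 4]
6 -> fault, evict 8, frames [7, 1, 4, 6]
8 -> fault, evict 7, frames [1, 4, 6, 8]
5 -> fault, evict 1, frames [4, 6, 8, 5]
Page faults: 8.

8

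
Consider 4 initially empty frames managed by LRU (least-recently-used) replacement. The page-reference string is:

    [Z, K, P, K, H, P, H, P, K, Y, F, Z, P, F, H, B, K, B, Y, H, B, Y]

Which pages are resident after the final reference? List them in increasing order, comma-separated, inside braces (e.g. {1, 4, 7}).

Z -> miss, frames {Z}
K -> miss, frames {Z,K}
P -> miss, frames {Z,K,P}
K -> hit
H -> miss, frames {Z,P,K,H}
P -> hit
H -> hit
P -> hit
K -> hit
Y -> miss, evict Z, frames {H,P,K,Y}
F -> miss, evict H, frames {P,K,Y,F}
Z -> miss, evict P, frames {K,Y,F,Z}
P -> miss, evict K, frames {Y,F,Z,P}
F -> hit
H -> miss, evict Y, frames {Z,P,F,H}
B -> miss, evict Z, frames {P,F,H,B}
K -> miss, evict P, frames {F,H,B,K}
B -> hit
Y -> miss, evict F, frames {H,K,B,Y}
H -> hit
B -> hit
Y -> hit

{B, H, K, Y}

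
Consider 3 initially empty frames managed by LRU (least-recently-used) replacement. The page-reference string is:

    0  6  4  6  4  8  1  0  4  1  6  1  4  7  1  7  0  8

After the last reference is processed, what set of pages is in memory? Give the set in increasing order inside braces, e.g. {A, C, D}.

{0, 7, 8}

0 → miss, frames {0}
6 → miss, frames {0,6}
4 → miss, frames {0,6,4}
6 → hit
4 → hit
8 → miss, evict 0, frames {6,4,8}
1 → miss, evict 6, frames {4,8,1}
0 → miss, evict 4, frames {8,1,0}
4 → miss, evict 8, frames {1,0,4}
1 → hit
6 → miss, evict 0, frames {4,1,6}
1 → hit
4 → hit
7 → miss, evict 6, frames {1,4,7}
1 → hit
7 → hit
0 → miss, evict 4, frames {1,7,0}
8 → miss, evict 1, frames {7,0,8}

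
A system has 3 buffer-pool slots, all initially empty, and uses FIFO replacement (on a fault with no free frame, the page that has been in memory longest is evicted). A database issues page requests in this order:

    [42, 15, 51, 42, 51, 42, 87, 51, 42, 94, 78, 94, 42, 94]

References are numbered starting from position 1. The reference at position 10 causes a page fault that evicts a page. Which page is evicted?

pos 1: 42: miss, frames (42)
pos 2: 15: miss, frames (42 15)
pos 3: 51: miss, frames (42 15 51)
pos 4: 42: hit
pos 5: 51: hit
pos 6: 42: hit
pos 7: 87: miss, evict 42, frames (15 51 87)
pos 8: 51: hit
pos 9: 42: miss, evict 15, frames (51 87 42)
pos 10: 94: miss, evict 51, frames (87 42 94)
At position 10, page 51 is evicted.

51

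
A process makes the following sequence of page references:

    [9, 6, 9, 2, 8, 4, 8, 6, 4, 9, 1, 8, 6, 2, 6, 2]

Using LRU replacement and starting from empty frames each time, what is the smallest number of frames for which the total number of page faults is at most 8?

f=1: 16 faults
f=2: 12 faults
f=3: 11 faults
f=4: 11 faults
f=5: 7 faults
f=6: 6 faults
Smallest f with faults ≤ 8 is 5.

5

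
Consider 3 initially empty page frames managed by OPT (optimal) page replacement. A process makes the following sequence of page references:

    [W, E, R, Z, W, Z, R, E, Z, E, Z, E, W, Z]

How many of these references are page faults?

W → miss, frames (W)
E → miss, frames (W E)
R → miss, frames (W E R)
Z → miss, evict E, frames (W R Z)
W → hit
Z → hit
R → hit
E → miss, evict R, frames (W Z E)
Z → hit
E → hit
Z → hit
E → hit
W → hit
Z → hit
Page faults: 5.

5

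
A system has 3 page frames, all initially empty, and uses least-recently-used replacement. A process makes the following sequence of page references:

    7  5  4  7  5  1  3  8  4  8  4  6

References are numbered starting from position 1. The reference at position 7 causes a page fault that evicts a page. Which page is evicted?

pos 1: 7: fault, frames [7]
pos 2: 5: fault, frames [7, 5]
pos 3: 4: fault, frames [7, 5, 4]
pos 4: 7: hit
pos 5: 5: hit
pos 6: 1: fault, evict 4, frames [7, 5, 1]
pos 7: 3: fault, evict 7, frames [5, 1, 3]
At position 7, page 7 is evicted.

7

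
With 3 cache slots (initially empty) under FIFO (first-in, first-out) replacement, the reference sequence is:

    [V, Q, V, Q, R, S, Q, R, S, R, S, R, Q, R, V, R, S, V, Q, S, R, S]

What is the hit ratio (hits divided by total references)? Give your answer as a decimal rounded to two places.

V -> fault, frames [V]
Q -> fault, frames [V, Q]
V -> hit
Q -> hit
R -> fault, frames [V, Q, R]
S -> fault, evict V, frames [Q, R, S]
Q -> hit
R -> hit
S -> hit
R -> hit
S -> hit
R -> hit
Q -> hit
R -> hit
V -> fault, evict Q, frames [R, S, V]
R -> hit
S -> hit
V -> hit
Q -> fault, evict R, frames [S, V, Q]
S -> hit
R -> fault, evict S, frames [V, Q, R]
S -> fault, evict V, frames [Q, R, S]
Hits: 14 of 22 references → 14/22 = 0.6364.

0.64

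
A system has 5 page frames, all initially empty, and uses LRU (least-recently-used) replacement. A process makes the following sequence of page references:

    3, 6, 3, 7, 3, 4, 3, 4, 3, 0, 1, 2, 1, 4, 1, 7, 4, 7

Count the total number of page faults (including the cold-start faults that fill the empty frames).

3 -> fault, frames [3]
6 -> fault, frames [3, 6]
3 -> hit
7 -> fault, frames [6, 3, 7]
3 -> hit
4 -> fault, frames [6, 7, 3, 4]
3 -> hit
4 -> hit
3 -> hit
0 -> fault, frames [6, 7, 4, 3, 0]
1 -> fault, evict 6, frames [7, 4, 3, 0, 1]
2 -> fault, evict 7, frames [4, 3, 0, 1, 2]
1 -> hit
4 -> hit
1 -> hit
7 -> fault, evict 3, frames [0, 2, 4, 1, 7]
4 -> hit
7 -> hit
Page faults: 8.

8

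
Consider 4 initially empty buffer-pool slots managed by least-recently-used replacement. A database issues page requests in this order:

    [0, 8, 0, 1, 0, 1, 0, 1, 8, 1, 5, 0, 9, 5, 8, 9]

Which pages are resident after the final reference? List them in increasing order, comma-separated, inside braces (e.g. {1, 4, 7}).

0 → miss, frames [0]
8 → miss, frames [0, 8]
0 → hit
1 → miss, frames [8, 0, 1]
0 → hit
1 → hit
0 → hit
1 → hit
8 → hit
1 → hit
5 → miss, frames [0, 8, 1, 5]
0 → hit
9 → miss, evict 8, frames [1, 5, 0, 9]
5 → hit
8 → miss, evict 1, frames [0, 9, 5, 8]
9 → hit

{0, 5, 8, 9}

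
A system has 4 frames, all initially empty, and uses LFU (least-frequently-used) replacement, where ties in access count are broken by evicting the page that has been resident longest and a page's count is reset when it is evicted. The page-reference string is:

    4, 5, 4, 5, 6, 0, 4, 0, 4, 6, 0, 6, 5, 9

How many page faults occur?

5

4 → miss, frames [4]
5 → miss, frames [4, 5]
4 → hit
5 → hit
6 → miss, frames [4, 5, 6]
0 → miss, frames [4, 5, 6, 0]
4 → hit
0 → hit
4 → hit
6 → hit
0 → hit
6 → hit
5 → hit
9 → miss, evict 5, frames [4, 6, 0, 9]
Page faults: 5.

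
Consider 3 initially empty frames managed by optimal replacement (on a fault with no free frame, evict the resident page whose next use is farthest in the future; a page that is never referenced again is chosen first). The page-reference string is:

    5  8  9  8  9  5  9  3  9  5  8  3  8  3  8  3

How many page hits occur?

5: miss, frames (5)
8: miss, frames (5 8)
9: miss, frames (5 8 9)
8: hit
9: hit
5: hit
9: hit
3: miss, evict 8, frames (5 9 3)
9: hit
5: hit
8: miss, evict 9, frames (5 3 8)
3: hit
8: hit
3: hit
8: hit
3: hit
Hits: 11.

11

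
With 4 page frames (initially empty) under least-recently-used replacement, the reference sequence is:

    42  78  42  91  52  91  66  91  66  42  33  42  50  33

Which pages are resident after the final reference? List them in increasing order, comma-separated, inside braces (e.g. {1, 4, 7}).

42 → miss, frames (42)
78 → miss, frames (42 78)
42 → hit
91 → miss, frames (78 42 91)
52 → miss, frames (78 42 91 52)
91 → hit
66 → miss, evict 78, frames (42 52 91 66)
91 → hit
66 → hit
42 → hit
33 → miss, evict 52, frames (91 66 42 33)
42 → hit
50 → miss, evict 91, frames (66 33 42 50)
33 → hit

{33, 42, 50, 66}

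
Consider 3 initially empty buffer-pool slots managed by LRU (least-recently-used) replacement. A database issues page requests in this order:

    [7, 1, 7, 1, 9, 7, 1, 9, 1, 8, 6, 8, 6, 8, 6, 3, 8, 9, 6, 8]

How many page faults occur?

8

7: fault, frames {7}
1: fault, frames {7,1}
7: hit
1: hit
9: fault, frames {7,1,9}
7: hit
1: hit
9: hit
1: hit
8: fault, evict 7, frames {9,1,8}
6: fault, evict 9, frames {1,8,6}
8: hit
6: hit
8: hit
6: hit
3: fault, evict 1, frames {8,6,3}
8: hit
9: fault, evict 6, frames {3,8,9}
6: fault, evict 3, frames {8,9,6}
8: hit
Page faults: 8.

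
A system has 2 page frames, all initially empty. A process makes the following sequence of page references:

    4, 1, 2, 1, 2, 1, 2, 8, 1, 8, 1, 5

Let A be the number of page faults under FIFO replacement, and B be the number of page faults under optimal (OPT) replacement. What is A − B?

1

Under FIFO: F F F . . . . F F . . F → 6 faults.
Under OPT: F F F . . . . F . . . F → 5 faults.
A − B = 6 − 5 = 1.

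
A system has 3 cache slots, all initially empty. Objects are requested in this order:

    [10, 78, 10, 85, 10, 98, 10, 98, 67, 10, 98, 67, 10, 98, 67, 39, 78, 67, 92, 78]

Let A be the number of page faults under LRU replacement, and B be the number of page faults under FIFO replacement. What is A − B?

-1

Under LRU: F F . F . F . . F . . . . . . F F . F . → 8 faults.
Under FIFO: F F . F . F F . F . . . . . . F F . F . → 9 faults.
A − B = 8 − 9 = -1.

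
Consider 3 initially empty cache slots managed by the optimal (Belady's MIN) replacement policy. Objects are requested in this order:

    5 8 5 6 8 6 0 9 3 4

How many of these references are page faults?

7

5 -> miss, frames {5}
8 -> miss, frames {5,8}
5 -> hit
6 -> miss, frames {5,8,6}
8 -> hit
6 -> hit
0 -> miss, evict 6, frames {5,8,0}
9 -> miss, evict 0, frames {5,8,9}
3 -> miss, evict 9, frames {5,8,3}
4 -> miss, evict 3, frames {5,8,4}
Page faults: 7.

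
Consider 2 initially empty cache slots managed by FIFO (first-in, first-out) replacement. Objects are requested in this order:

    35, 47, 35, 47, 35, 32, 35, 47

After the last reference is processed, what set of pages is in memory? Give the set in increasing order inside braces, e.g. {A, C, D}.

{35, 47}

35 → fault, frames [35]
47 → fault, frames [35, 47]
35 → hit
47 → hit
35 → hit
32 → fault, evict 35, frames [47, 32]
35 → fault, evict 47, frames [32, 35]
47 → fault, evict 32, frames [35, 47]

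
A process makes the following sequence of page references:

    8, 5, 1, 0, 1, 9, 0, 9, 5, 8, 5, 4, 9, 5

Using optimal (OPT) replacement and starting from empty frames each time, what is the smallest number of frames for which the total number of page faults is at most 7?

3

f=1: 14 faults
f=2: 9 faults
f=3: 7 faults
f=4: 6 faults
f=5: 6 faults
f=6: 6 faults
Smallest f with faults ≤ 7 is 3.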